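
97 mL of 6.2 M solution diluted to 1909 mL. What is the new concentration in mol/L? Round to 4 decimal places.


Dilution: M1*V1 = M2*V2, solve for M2.
M2 = M1*V1 / V2
M2 = 6.2 * 97 / 1909
M2 = 601.4 / 1909
M2 = 0.31503405 mol/L, rounded to 4 dp:

0.3150 mol/L


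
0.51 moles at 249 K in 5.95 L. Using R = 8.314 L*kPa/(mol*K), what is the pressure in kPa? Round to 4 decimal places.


PV = nRT, solve for P = nRT / V.
nRT = 0.51 * 8.314 * 249 = 1055.7949
P = 1055.7949 / 5.95
P = 177.44452101 kPa, rounded to 4 dp:

177.4445 kPa


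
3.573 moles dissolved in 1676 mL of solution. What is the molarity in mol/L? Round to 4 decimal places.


Convert volume to liters: V_L = V_mL / 1000.
V_L = 1676 / 1000 = 1.676 L
M = n / V_L = 3.573 / 1.676
M = 2.13186158 mol/L, rounded to 4 dp:

2.1319 mol/L


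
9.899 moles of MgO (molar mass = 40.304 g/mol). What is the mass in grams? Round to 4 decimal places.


mass = n * M
mass = 9.899 * 40.304
mass = 398.969296 g, rounded to 4 dp:

398.9693 g


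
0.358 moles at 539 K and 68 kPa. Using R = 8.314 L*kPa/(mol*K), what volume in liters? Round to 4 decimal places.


PV = nRT, solve for V = nRT / P.
nRT = 0.358 * 8.314 * 539 = 1604.2861
V = 1604.2861 / 68
V = 23.59244265 L, rounded to 4 dp:

23.5924 L


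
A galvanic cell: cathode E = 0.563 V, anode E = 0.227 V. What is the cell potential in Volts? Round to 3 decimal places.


Standard cell potential: E_cell = E_cathode - E_anode.
E_cell = 0.563 - (0.227)
E_cell = 0.336 V, rounded to 3 dp:

0.336 V


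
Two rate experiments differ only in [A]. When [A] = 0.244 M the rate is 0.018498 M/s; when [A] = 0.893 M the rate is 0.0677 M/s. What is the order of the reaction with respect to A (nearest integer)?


Rate is proportional to [A]^n, so rate2/rate1 = ([A]2/[A]1)^n. Take logs to solve for n.
rate2/rate1 = 0.0677 / 0.018498 = 3.6599
[A]2/[A]1 = 0.893 / 0.244 = 3.6598
n = ln(3.6599) / ln(3.6598) = 1.0
Nearest integer order:

1


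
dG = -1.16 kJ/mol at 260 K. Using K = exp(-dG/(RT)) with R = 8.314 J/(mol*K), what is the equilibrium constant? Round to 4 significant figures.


dG is in kJ/mol; multiply by 1000 to match R in J/(mol*K).
RT = 8.314 * 260 = 2161.64 J/mol
exponent = -dG*1000 / (RT) = -(-1.16*1000) / 2161.64 = 0.5366296
K = exp(0.5366296)
K = 1.710233, rounded to 4 significant figures:

1.710


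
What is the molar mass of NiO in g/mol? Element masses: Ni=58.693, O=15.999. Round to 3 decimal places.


M = sum(count * atomic_mass) over atoms.
M = 1*58.693 + 1*15.999
M = 58.693 + 15.999
M = 74.692 g/mol, rounded to 3 dp:

74.692 g/mol


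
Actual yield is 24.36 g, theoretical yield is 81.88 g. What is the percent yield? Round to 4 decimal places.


% yield = 100 * actual / theoretical
% yield = 100 * 24.36 / 81.88
% yield = 29.75085491 %, rounded to 4 dp:

29.7509 %


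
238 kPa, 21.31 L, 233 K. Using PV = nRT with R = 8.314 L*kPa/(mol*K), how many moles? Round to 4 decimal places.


PV = nRT, solve for n = PV / (RT).
PV = 238 * 21.31 = 5071.78
RT = 8.314 * 233 = 1937.162
n = 5071.78 / 1937.162
n = 2.61814964 mol, rounded to 4 dp:

2.6181 mol


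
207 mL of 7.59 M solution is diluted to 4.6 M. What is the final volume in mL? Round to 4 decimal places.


Dilution: M1*V1 = M2*V2, solve for V2.
V2 = M1*V1 / M2
V2 = 7.59 * 207 / 4.6
V2 = 1571.13 / 4.6
V2 = 341.55 mL, rounded to 4 dp:

341.5500 mL


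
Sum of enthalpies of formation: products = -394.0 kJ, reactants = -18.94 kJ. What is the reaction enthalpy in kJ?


dH_rxn = sum(dH_f products) - sum(dH_f reactants)
dH_rxn = -394.0 - (-18.94)
dH_rxn = -375.06 kJ:

-375.06 kJ


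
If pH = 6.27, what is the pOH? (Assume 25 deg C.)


At 25 deg C, pH + pOH = 14.
pOH = 14 - pH = 14 - 6.27
pOH = 7.73:

7.73


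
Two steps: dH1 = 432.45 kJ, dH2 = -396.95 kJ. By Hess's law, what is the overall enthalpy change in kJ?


Hess's law: enthalpy is a state function, so add the step enthalpies.
dH_total = dH1 + dH2 = 432.45 + (-396.95)
dH_total = 35.5 kJ:

35.50 kJ


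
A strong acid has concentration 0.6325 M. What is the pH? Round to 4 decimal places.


A strong acid dissociates completely, so [H+] equals the given concentration.
pH = -log10([H+]) = -log10(0.6325)
pH = 0.19893947, rounded to 4 dp:

0.1989


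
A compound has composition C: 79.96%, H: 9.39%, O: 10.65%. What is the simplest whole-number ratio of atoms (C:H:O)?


Assume 100 g of compound, divide each mass% by atomic mass to get moles, then normalize by the smallest to get a raw atom ratio.
Moles per 100 g: C: 79.96/12.011 = 6.6572, H: 9.39/1.008 = 9.3155, O: 10.65/15.999 = 0.6657
Raw ratio (divide by min = 0.6657): C: 10.001, H: 13.994, O: 1.0
Multiply by 1 to clear fractions: C: 10.001 ~= 10, H: 13.994 ~= 14, O: 1.0 ~= 1
Reduce by GCD to get the simplest whole-number ratio:

10:14:1


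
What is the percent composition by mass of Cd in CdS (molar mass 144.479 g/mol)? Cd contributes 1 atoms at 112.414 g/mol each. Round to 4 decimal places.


pct = 100 * (n_elem * M_elem) / M_total
mass_contribution = 1 * 112.414 = 112.414 g/mol
pct = 100 * 112.414 / 144.479
pct = 77.80646322 %, rounded to 4 dp:

77.8065 %


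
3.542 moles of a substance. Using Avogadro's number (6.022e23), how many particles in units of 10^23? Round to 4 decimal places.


N = n * NA, then divide by 1e23 for the requested units.
N / 1e23 = n * 6.022
N / 1e23 = 3.542 * 6.022
N / 1e23 = 21.329924, rounded to 4 dp:

21.3299


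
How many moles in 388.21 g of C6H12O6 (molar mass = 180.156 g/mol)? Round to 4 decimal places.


n = mass / M
n = 388.21 / 180.156
n = 2.15485468 mol, rounded to 4 dp:

2.1549 mol


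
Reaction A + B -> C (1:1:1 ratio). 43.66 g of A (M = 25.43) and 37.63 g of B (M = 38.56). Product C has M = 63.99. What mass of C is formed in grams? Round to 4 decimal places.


Find moles of each reactant; the smaller value is the limiting reagent in a 1:1:1 reaction, so moles_C equals moles of the limiter.
n_A = mass_A / M_A = 43.66 / 25.43 = 1.71687 mol
n_B = mass_B / M_B = 37.63 / 38.56 = 0.975882 mol
Limiting reagent: B (smaller), n_limiting = 0.975882 mol
mass_C = n_limiting * M_C = 0.975882 * 63.99
mass_C = 62.44668918 g, rounded to 4 dp:

62.4467 g


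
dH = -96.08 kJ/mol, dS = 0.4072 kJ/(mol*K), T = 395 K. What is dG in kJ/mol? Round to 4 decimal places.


Gibbs: dG = dH - T*dS (consistent units, dS already in kJ/(mol*K)).
T*dS = 395 * 0.4072 = 160.844
dG = -96.08 - (160.844)
dG = -256.924 kJ/mol, rounded to 4 dp:

-256.9240 kJ/mol


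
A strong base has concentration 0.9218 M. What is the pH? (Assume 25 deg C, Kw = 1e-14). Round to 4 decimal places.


A strong base dissociates completely, so [OH-] equals the given concentration.
pOH = -log10([OH-]) = -log10(0.9218) = 0.035363
pH = 14 - pOH = 14 - 0.035363
pH = 13.964637, rounded to 4 dp:

13.9646


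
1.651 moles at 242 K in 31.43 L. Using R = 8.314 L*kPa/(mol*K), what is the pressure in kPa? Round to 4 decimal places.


PV = nRT, solve for P = nRT / V.
nRT = 1.651 * 8.314 * 242 = 3321.7922
P = 3321.7922 / 31.43
P = 105.68858416 kPa, rounded to 4 dp:

105.6886 kPa


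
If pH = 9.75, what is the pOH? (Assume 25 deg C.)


At 25 deg C, pH + pOH = 14.
pOH = 14 - pH = 14 - 9.75
pOH = 4.25:

4.25


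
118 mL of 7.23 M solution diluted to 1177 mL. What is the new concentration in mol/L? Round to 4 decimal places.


Dilution: M1*V1 = M2*V2, solve for M2.
M2 = M1*V1 / V2
M2 = 7.23 * 118 / 1177
M2 = 853.14 / 1177
M2 = 0.72484282 mol/L, rounded to 4 dp:

0.7248 mol/L


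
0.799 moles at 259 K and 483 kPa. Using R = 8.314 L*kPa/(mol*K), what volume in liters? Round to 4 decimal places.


PV = nRT, solve for V = nRT / P.
nRT = 0.799 * 8.314 * 259 = 1720.5075
V = 1720.5075 / 483
V = 3.56212733 L, rounded to 4 dp:

3.5621 L


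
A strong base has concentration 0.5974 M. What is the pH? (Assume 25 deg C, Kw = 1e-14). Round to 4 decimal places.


A strong base dissociates completely, so [OH-] equals the given concentration.
pOH = -log10([OH-]) = -log10(0.5974) = 0.223735
pH = 14 - pOH = 14 - 0.223735
pH = 13.776265, rounded to 4 dp:

13.7763


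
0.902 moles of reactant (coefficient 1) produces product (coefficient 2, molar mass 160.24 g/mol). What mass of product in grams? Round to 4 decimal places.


Use the coefficient ratio to convert reactant moles to product moles, then multiply by the product's molar mass.
moles_P = moles_R * (coeff_P / coeff_R) = 0.902 * (2/1) = 1.804
mass_P = moles_P * M_P = 1.804 * 160.24
mass_P = 289.07296 g, rounded to 4 dp:

289.0730 g


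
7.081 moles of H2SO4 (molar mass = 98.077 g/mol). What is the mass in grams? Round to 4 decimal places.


mass = n * M
mass = 7.081 * 98.077
mass = 694.483237 g, rounded to 4 dp:

694.4832 g


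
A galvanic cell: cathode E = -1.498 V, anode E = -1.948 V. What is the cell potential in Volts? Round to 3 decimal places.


Standard cell potential: E_cell = E_cathode - E_anode.
E_cell = -1.498 - (-1.948)
E_cell = 0.45 V, rounded to 3 dp:

0.450 V


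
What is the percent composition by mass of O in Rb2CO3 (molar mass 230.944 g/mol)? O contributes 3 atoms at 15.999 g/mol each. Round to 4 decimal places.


pct = 100 * (n_elem * M_elem) / M_total
mass_contribution = 3 * 15.999 = 47.997 g/mol
pct = 100 * 47.997 / 230.944
pct = 20.78296037 %, rounded to 4 dp:

20.7830 %


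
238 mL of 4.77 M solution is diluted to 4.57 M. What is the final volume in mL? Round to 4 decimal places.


Dilution: M1*V1 = M2*V2, solve for V2.
V2 = M1*V1 / M2
V2 = 4.77 * 238 / 4.57
V2 = 1135.26 / 4.57
V2 = 248.41575492 mL, rounded to 4 dp:

248.4158 mL


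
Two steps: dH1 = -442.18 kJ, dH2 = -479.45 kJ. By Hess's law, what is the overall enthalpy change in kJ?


Hess's law: enthalpy is a state function, so add the step enthalpies.
dH_total = dH1 + dH2 = -442.18 + (-479.45)
dH_total = -921.63 kJ:

-921.63 kJ


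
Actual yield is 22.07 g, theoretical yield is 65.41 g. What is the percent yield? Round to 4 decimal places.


% yield = 100 * actual / theoretical
% yield = 100 * 22.07 / 65.41
% yield = 33.74101819 %, rounded to 4 dp:

33.7410 %


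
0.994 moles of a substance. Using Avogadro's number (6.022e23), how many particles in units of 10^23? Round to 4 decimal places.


N = n * NA, then divide by 1e23 for the requested units.
N / 1e23 = n * 6.022
N / 1e23 = 0.994 * 6.022
N / 1e23 = 5.985868, rounded to 4 dp:

5.9859


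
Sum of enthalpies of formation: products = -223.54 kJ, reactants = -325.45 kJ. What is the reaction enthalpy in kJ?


dH_rxn = sum(dH_f products) - sum(dH_f reactants)
dH_rxn = -223.54 - (-325.45)
dH_rxn = 101.91 kJ:

101.91 kJ


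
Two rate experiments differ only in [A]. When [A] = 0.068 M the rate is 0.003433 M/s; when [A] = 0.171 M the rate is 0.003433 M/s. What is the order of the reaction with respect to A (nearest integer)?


Rate is proportional to [A]^n, so rate2/rate1 = ([A]2/[A]1)^n. Take logs to solve for n.
rate2/rate1 = 0.003433 / 0.003433 = 1.0
[A]2/[A]1 = 0.171 / 0.068 = 2.5147
n = ln(1.0) / ln(2.5147) = 0.0
Nearest integer order:

0


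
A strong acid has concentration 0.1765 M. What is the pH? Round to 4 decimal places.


A strong acid dissociates completely, so [H+] equals the given concentration.
pH = -log10([H+]) = -log10(0.1765)
pH = 0.75325529, rounded to 4 dp:

0.7533


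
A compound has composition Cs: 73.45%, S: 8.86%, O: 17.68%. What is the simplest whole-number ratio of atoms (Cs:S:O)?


Assume 100 g of compound, divide each mass% by atomic mass to get moles, then normalize by the smallest to get a raw atom ratio.
Moles per 100 g: Cs: 73.45/132.905 = 0.5527, S: 8.86/32.065 = 0.2763, O: 17.68/15.999 = 1.1051
Raw ratio (divide by min = 0.2763): Cs: 2.0, S: 1.0, O: 3.999
Multiply by 1 to clear fractions: Cs: 2.0 ~= 2, S: 1.0 ~= 1, O: 3.999 ~= 4
Reduce by GCD to get the simplest whole-number ratio:

2:1:4


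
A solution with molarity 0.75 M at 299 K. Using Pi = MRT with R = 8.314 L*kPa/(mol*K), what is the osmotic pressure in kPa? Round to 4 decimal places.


Osmotic pressure (van't Hoff): Pi = M*R*T.
RT = 8.314 * 299 = 2485.886
Pi = 0.75 * 2485.886
Pi = 1864.4145 kPa, rounded to 4 dp:

1864.4145 kPa


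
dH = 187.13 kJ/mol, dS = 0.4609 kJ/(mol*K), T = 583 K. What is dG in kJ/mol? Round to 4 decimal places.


Gibbs: dG = dH - T*dS (consistent units, dS already in kJ/(mol*K)).
T*dS = 583 * 0.4609 = 268.7047
dG = 187.13 - (268.7047)
dG = -81.5747 kJ/mol, rounded to 4 dp:

-81.5747 kJ/mol


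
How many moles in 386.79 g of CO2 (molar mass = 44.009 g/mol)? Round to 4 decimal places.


n = mass / M
n = 386.79 / 44.009
n = 8.78888409 mol, rounded to 4 dp:

8.7889 mol


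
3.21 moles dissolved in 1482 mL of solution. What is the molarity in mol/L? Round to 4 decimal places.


Convert volume to liters: V_L = V_mL / 1000.
V_L = 1482 / 1000 = 1.482 L
M = n / V_L = 3.21 / 1.482
M = 2.1659919 mol/L, rounded to 4 dp:

2.1660 mol/L


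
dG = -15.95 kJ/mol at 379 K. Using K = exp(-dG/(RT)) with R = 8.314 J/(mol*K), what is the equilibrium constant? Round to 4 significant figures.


dG is in kJ/mol; multiply by 1000 to match R in J/(mol*K).
RT = 8.314 * 379 = 3151.006 J/mol
exponent = -dG*1000 / (RT) = -(-15.95*1000) / 3151.006 = 5.06187548
K = exp(5.06187548)
K = 157.88635, rounded to 4 significant figures:

157.9


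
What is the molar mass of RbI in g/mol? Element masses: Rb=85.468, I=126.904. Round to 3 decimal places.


M = sum(count * atomic_mass) over atoms.
M = 1*85.468 + 1*126.904
M = 85.468 + 126.904
M = 212.372 g/mol, rounded to 3 dp:

212.372 g/mol


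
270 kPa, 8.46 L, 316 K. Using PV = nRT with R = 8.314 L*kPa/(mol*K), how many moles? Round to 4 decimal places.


PV = nRT, solve for n = PV / (RT).
PV = 270 * 8.46 = 2284.2
RT = 8.314 * 316 = 2627.224
n = 2284.2 / 2627.224
n = 0.86943481 mol, rounded to 4 dp:

0.8694 mol


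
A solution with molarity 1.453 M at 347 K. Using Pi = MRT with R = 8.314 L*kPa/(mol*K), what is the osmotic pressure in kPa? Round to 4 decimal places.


Osmotic pressure (van't Hoff): Pi = M*R*T.
RT = 8.314 * 347 = 2884.958
Pi = 1.453 * 2884.958
Pi = 4191.843974 kPa, rounded to 4 dp:

4191.8440 kPa


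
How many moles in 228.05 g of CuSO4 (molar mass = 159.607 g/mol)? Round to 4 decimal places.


n = mass / M
n = 228.05 / 159.607
n = 1.42882204 mol, rounded to 4 dp:

1.4288 mol


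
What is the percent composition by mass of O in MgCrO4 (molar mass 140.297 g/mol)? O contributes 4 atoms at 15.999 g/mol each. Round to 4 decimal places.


pct = 100 * (n_elem * M_elem) / M_total
mass_contribution = 4 * 15.999 = 63.996 g/mol
pct = 100 * 63.996 / 140.297
pct = 45.61466033 %, rounded to 4 dp:

45.6147 %


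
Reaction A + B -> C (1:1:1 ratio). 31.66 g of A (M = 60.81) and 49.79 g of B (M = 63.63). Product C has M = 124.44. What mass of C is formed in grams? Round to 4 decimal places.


Find moles of each reactant; the smaller value is the limiting reagent in a 1:1:1 reaction, so moles_C equals moles of the limiter.
n_A = mass_A / M_A = 31.66 / 60.81 = 0.520638 mol
n_B = mass_B / M_B = 49.79 / 63.63 = 0.782493 mol
Limiting reagent: A (smaller), n_limiting = 0.520638 mol
mass_C = n_limiting * M_C = 0.520638 * 124.44
mass_C = 64.78819272 g, rounded to 4 dp:

64.7882 g


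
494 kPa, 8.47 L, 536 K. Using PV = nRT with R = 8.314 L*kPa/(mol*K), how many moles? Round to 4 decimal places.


PV = nRT, solve for n = PV / (RT).
PV = 494 * 8.47 = 4184.18
RT = 8.314 * 536 = 4456.304
n = 4184.18 / 4456.304
n = 0.93893505 mol, rounded to 4 dp:

0.9389 mol


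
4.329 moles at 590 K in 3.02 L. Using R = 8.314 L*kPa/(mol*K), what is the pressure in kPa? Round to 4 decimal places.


PV = nRT, solve for P = nRT / V.
nRT = 4.329 * 8.314 * 590 = 21234.8705
P = 21234.8705 / 3.02
P = 7031.41407285 kPa, rounded to 4 dp:

7031.4141 kPa


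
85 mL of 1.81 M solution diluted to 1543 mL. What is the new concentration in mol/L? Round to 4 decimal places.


Dilution: M1*V1 = M2*V2, solve for M2.
M2 = M1*V1 / V2
M2 = 1.81 * 85 / 1543
M2 = 153.85 / 1543
M2 = 0.09970836 mol/L, rounded to 4 dp:

0.0997 mol/L


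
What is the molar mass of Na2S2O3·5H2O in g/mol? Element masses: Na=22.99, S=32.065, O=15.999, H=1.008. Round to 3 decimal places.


M = sum(count * atomic_mass) over atoms.
M = 2*22.99 + 2*32.065 + 8*15.999 + 10*1.008
M = 45.98 + 64.13 + 127.992 + 10.08
M = 248.182 g/mol, rounded to 3 dp:

248.182 g/mol


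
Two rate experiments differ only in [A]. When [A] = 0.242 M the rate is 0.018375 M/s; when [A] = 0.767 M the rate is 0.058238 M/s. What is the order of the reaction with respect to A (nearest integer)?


Rate is proportional to [A]^n, so rate2/rate1 = ([A]2/[A]1)^n. Take logs to solve for n.
rate2/rate1 = 0.058238 / 0.018375 = 3.1694
[A]2/[A]1 = 0.767 / 0.242 = 3.1694
n = ln(3.1694) / ln(3.1694) = 1.0
Nearest integer order:

1


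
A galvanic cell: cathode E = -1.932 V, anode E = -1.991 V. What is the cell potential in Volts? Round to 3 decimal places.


Standard cell potential: E_cell = E_cathode - E_anode.
E_cell = -1.932 - (-1.991)
E_cell = 0.059 V, rounded to 3 dp:

0.059 V


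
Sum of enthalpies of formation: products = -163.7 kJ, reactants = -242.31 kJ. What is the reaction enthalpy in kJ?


dH_rxn = sum(dH_f products) - sum(dH_f reactants)
dH_rxn = -163.7 - (-242.31)
dH_rxn = 78.61 kJ:

78.61 kJ


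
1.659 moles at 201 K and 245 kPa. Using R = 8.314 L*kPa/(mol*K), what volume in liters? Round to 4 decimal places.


PV = nRT, solve for V = nRT / P.
nRT = 1.659 * 8.314 * 201 = 2772.3781
V = 2772.3781 / 245
V = 11.31582898 L, rounded to 4 dp:

11.3158 L


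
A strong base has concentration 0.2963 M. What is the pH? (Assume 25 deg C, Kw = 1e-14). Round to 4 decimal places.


A strong base dissociates completely, so [OH-] equals the given concentration.
pOH = -log10([OH-]) = -log10(0.2963) = 0.528268
pH = 14 - pOH = 14 - 0.528268
pH = 13.471732, rounded to 4 dp:

13.4717


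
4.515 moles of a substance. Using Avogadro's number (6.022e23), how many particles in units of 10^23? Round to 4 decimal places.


N = n * NA, then divide by 1e23 for the requested units.
N / 1e23 = n * 6.022
N / 1e23 = 4.515 * 6.022
N / 1e23 = 27.18933, rounded to 4 dp:

27.1893


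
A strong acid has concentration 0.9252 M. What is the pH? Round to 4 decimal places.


A strong acid dissociates completely, so [H+] equals the given concentration.
pH = -log10([H+]) = -log10(0.9252)
pH = 0.03376438, rounded to 4 dp:

0.0338


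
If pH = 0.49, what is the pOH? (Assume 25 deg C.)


At 25 deg C, pH + pOH = 14.
pOH = 14 - pH = 14 - 0.49
pOH = 13.51:

13.51


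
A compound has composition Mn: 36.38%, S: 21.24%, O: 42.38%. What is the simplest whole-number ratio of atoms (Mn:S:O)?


Assume 100 g of compound, divide each mass% by atomic mass to get moles, then normalize by the smallest to get a raw atom ratio.
Moles per 100 g: Mn: 36.38/54.938 = 0.6622, S: 21.24/32.065 = 0.6624, O: 42.38/15.999 = 2.6489
Raw ratio (divide by min = 0.6622): Mn: 1.0, S: 1.0, O: 4.0
Multiply by 1 to clear fractions: Mn: 1.0 ~= 1, S: 1.0 ~= 1, O: 4.0 ~= 4
Reduce by GCD to get the simplest whole-number ratio:

1:1:4


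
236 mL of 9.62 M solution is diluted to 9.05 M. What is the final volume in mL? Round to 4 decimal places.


Dilution: M1*V1 = M2*V2, solve for V2.
V2 = M1*V1 / M2
V2 = 9.62 * 236 / 9.05
V2 = 2270.32 / 9.05
V2 = 250.8640884 mL, rounded to 4 dp:

250.8641 mL


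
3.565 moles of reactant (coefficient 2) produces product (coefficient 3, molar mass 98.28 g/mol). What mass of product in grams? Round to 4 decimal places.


Use the coefficient ratio to convert reactant moles to product moles, then multiply by the product's molar mass.
moles_P = moles_R * (coeff_P / coeff_R) = 3.565 * (3/2) = 5.3475
mass_P = moles_P * M_P = 5.3475 * 98.28
mass_P = 525.5523 g, rounded to 4 dp:

525.5523 g


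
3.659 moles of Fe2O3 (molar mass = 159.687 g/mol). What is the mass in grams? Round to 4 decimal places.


mass = n * M
mass = 3.659 * 159.687
mass = 584.294733 g, rounded to 4 dp:

584.2947 g


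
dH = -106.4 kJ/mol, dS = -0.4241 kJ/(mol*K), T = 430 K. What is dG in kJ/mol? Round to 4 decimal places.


Gibbs: dG = dH - T*dS (consistent units, dS already in kJ/(mol*K)).
T*dS = 430 * -0.4241 = -182.363
dG = -106.4 - (-182.363)
dG = 75.963 kJ/mol, rounded to 4 dp:

75.9630 kJ/mol


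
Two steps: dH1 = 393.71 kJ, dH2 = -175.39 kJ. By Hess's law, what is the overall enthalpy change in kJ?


Hess's law: enthalpy is a state function, so add the step enthalpies.
dH_total = dH1 + dH2 = 393.71 + (-175.39)
dH_total = 218.32 kJ:

218.32 kJ


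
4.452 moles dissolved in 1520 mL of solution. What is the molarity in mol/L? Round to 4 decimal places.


Convert volume to liters: V_L = V_mL / 1000.
V_L = 1520 / 1000 = 1.52 L
M = n / V_L = 4.452 / 1.52
M = 2.92894737 mol/L, rounded to 4 dp:

2.9289 mol/L


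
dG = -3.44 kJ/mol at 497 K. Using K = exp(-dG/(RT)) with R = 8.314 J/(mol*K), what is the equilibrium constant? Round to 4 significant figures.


dG is in kJ/mol; multiply by 1000 to match R in J/(mol*K).
RT = 8.314 * 497 = 4132.058 J/mol
exponent = -dG*1000 / (RT) = -(-3.44*1000) / 4132.058 = 0.83251494
K = exp(0.83251494)
K = 2.2990936, rounded to 4 significant figures:

2.299


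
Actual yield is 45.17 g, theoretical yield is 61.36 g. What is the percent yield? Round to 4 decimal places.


% yield = 100 * actual / theoretical
% yield = 100 * 45.17 / 61.36
% yield = 73.61473272 %, rounded to 4 dp:

73.6147 %


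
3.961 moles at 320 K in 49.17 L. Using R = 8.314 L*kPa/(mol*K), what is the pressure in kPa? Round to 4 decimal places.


PV = nRT, solve for P = nRT / V.
nRT = 3.961 * 8.314 * 320 = 10538.1613
P = 10538.1613 / 49.17
P = 214.32095383 kPa, rounded to 4 dp:

214.3210 kPa


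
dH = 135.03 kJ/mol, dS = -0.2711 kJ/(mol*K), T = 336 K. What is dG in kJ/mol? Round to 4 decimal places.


Gibbs: dG = dH - T*dS (consistent units, dS already in kJ/(mol*K)).
T*dS = 336 * -0.2711 = -91.0896
dG = 135.03 - (-91.0896)
dG = 226.1196 kJ/mol, rounded to 4 dp:

226.1196 kJ/mol


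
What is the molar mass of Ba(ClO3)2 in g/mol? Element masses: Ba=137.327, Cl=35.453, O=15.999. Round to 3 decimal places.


M = sum(count * atomic_mass) over atoms.
M = 1*137.327 + 2*35.453 + 6*15.999
M = 137.327 + 70.906 + 95.994
M = 304.227 g/mol, rounded to 3 dp:

304.227 g/mol


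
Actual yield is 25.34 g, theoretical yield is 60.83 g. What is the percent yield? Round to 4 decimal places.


% yield = 100 * actual / theoretical
% yield = 100 * 25.34 / 60.83
% yield = 41.6570771 %, rounded to 4 dp:

41.6571 %


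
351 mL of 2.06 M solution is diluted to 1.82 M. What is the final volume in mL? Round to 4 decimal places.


Dilution: M1*V1 = M2*V2, solve for V2.
V2 = M1*V1 / M2
V2 = 2.06 * 351 / 1.82
V2 = 723.06 / 1.82
V2 = 397.28571429 mL, rounded to 4 dp:

397.2857 mL


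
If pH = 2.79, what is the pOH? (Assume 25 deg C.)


At 25 deg C, pH + pOH = 14.
pOH = 14 - pH = 14 - 2.79
pOH = 11.21:

11.21


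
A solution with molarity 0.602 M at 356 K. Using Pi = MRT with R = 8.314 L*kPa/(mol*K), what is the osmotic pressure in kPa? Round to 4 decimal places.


Osmotic pressure (van't Hoff): Pi = M*R*T.
RT = 8.314 * 356 = 2959.784
Pi = 0.602 * 2959.784
Pi = 1781.789968 kPa, rounded to 4 dp:

1781.7900 kPa


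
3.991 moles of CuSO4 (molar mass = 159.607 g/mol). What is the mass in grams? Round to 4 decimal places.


mass = n * M
mass = 3.991 * 159.607
mass = 636.991537 g, rounded to 4 dp:

636.9915 g


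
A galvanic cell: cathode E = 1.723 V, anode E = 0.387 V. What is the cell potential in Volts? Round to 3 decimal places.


Standard cell potential: E_cell = E_cathode - E_anode.
E_cell = 1.723 - (0.387)
E_cell = 1.336 V, rounded to 3 dp:

1.336 V


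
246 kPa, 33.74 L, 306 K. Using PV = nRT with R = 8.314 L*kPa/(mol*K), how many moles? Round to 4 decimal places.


PV = nRT, solve for n = PV / (RT).
PV = 246 * 33.74 = 8300.04
RT = 8.314 * 306 = 2544.084
n = 8300.04 / 2544.084
n = 3.26248662 mol, rounded to 4 dp:

3.2625 mol


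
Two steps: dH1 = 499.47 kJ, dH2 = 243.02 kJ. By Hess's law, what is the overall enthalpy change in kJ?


Hess's law: enthalpy is a state function, so add the step enthalpies.
dH_total = dH1 + dH2 = 499.47 + (243.02)
dH_total = 742.49 kJ:

742.49 kJ


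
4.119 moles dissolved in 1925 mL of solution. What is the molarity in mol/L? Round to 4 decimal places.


Convert volume to liters: V_L = V_mL / 1000.
V_L = 1925 / 1000 = 1.925 L
M = n / V_L = 4.119 / 1.925
M = 2.13974026 mol/L, rounded to 4 dp:

2.1397 mol/L


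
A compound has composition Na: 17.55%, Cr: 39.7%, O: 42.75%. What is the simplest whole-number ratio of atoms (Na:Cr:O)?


Assume 100 g of compound, divide each mass% by atomic mass to get moles, then normalize by the smallest to get a raw atom ratio.
Moles per 100 g: Na: 17.55/22.99 = 0.7634, Cr: 39.7/51.996 = 0.7635, O: 42.75/15.999 = 2.672
Raw ratio (divide by min = 0.7634): Na: 1.0, Cr: 1.0, O: 3.5
Multiply by 2 to clear fractions: Na: 2.0 ~= 2, Cr: 2.0 ~= 2, O: 7.001 ~= 7
Reduce by GCD to get the simplest whole-number ratio:

2:2:7


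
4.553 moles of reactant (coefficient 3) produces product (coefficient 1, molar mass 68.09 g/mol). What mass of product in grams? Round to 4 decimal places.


Use the coefficient ratio to convert reactant moles to product moles, then multiply by the product's molar mass.
moles_P = moles_R * (coeff_P / coeff_R) = 4.553 * (1/3) = 1.517667
mass_P = moles_P * M_P = 1.517667 * 68.09
mass_P = 103.33794603 g, rounded to 4 dp:

103.3379 g


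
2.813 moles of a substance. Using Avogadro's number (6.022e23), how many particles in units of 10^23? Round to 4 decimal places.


N = n * NA, then divide by 1e23 for the requested units.
N / 1e23 = n * 6.022
N / 1e23 = 2.813 * 6.022
N / 1e23 = 16.939886, rounded to 4 dp:

16.9399


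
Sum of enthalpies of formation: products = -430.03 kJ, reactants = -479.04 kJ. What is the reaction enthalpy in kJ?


dH_rxn = sum(dH_f products) - sum(dH_f reactants)
dH_rxn = -430.03 - (-479.04)
dH_rxn = 49.01 kJ:

49.01 kJ


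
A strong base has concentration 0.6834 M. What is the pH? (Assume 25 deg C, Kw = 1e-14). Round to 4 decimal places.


A strong base dissociates completely, so [OH-] equals the given concentration.
pOH = -log10([OH-]) = -log10(0.6834) = 0.165325
pH = 14 - pOH = 14 - 0.165325
pH = 13.834675, rounded to 4 dp:

13.8347


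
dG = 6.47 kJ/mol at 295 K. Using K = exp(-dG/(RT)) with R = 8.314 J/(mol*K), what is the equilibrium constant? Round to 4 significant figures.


dG is in kJ/mol; multiply by 1000 to match R in J/(mol*K).
RT = 8.314 * 295 = 2452.63 J/mol
exponent = -dG*1000 / (RT) = -(6.47*1000) / 2452.63 = -2.63798453
K = exp(-2.63798453)
K = 0.071505241, rounded to 4 significant figures:

0.07151


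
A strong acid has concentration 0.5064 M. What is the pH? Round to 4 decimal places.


A strong acid dissociates completely, so [H+] equals the given concentration.
pH = -log10([H+]) = -log10(0.5064)
pH = 0.2955063, rounded to 4 dp:

0.2955


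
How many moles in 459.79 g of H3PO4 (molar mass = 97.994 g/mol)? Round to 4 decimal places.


n = mass / M
n = 459.79 / 97.994
n = 4.69202196 mol, rounded to 4 dp:

4.6920 mol


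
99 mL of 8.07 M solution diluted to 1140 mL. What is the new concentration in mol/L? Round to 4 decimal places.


Dilution: M1*V1 = M2*V2, solve for M2.
M2 = M1*V1 / V2
M2 = 8.07 * 99 / 1140
M2 = 798.93 / 1140
M2 = 0.70081579 mol/L, rounded to 4 dp:

0.7008 mol/L


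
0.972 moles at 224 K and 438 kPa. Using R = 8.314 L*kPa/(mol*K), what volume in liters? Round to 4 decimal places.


PV = nRT, solve for V = nRT / P.
nRT = 0.972 * 8.314 * 224 = 1810.1906
V = 1810.1906 / 438
V = 4.13285525 L, rounded to 4 dp:

4.1329 L


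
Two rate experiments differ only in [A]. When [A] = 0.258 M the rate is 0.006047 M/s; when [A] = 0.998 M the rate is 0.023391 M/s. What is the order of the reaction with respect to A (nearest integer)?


Rate is proportional to [A]^n, so rate2/rate1 = ([A]2/[A]1)^n. Take logs to solve for n.
rate2/rate1 = 0.023391 / 0.006047 = 3.8682
[A]2/[A]1 = 0.998 / 0.258 = 3.8682
n = ln(3.8682) / ln(3.8682) = 1.0
Nearest integer order:

1


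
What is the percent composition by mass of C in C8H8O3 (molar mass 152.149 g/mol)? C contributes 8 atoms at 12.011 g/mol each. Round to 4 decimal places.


pct = 100 * (n_elem * M_elem) / M_total
mass_contribution = 8 * 12.011 = 96.088 g/mol
pct = 100 * 96.088 / 152.149
pct = 63.15388205 %, rounded to 4 dp:

63.1539 %


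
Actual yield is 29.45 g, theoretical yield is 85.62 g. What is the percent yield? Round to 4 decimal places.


% yield = 100 * actual / theoretical
% yield = 100 * 29.45 / 85.62
% yield = 34.39616912 %, rounded to 4 dp:

34.3962 %


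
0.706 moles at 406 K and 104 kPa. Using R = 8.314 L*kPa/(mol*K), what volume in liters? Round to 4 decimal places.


PV = nRT, solve for V = nRT / P.
nRT = 0.706 * 8.314 * 406 = 2383.0917
V = 2383.0917 / 104
V = 22.91434327 L, rounded to 4 dp:

22.9143 L


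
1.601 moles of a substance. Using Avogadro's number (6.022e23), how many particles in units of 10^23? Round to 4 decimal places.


N = n * NA, then divide by 1e23 for the requested units.
N / 1e23 = n * 6.022
N / 1e23 = 1.601 * 6.022
N / 1e23 = 9.641222, rounded to 4 dp:

9.6412


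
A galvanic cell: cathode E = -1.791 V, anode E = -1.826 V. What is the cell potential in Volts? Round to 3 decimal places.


Standard cell potential: E_cell = E_cathode - E_anode.
E_cell = -1.791 - (-1.826)
E_cell = 0.035 V, rounded to 3 dp:

0.035 V


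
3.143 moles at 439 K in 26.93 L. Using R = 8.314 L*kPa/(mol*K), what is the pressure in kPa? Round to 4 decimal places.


PV = nRT, solve for P = nRT / V.
nRT = 3.143 * 8.314 * 439 = 11471.466
P = 11471.466 / 26.93
P = 425.97348682 kPa, rounded to 4 dp:

425.9735 kPa


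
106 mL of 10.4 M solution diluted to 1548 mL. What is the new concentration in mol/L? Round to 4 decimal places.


Dilution: M1*V1 = M2*V2, solve for M2.
M2 = M1*V1 / V2
M2 = 10.4 * 106 / 1548
M2 = 1102.4 / 1548
M2 = 0.7121447 mol/L, rounded to 4 dp:

0.7121 mol/L


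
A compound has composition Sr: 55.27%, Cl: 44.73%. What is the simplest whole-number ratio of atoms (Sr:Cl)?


Assume 100 g of compound, divide each mass% by atomic mass to get moles, then normalize by the smallest to get a raw atom ratio.
Moles per 100 g: Sr: 55.27/87.62 = 0.6308, Cl: 44.73/35.453 = 1.2617
Raw ratio (divide by min = 0.6308): Sr: 1.0, Cl: 2.0
Multiply by 1 to clear fractions: Sr: 1.0 ~= 1, Cl: 2.0 ~= 2
Reduce by GCD to get the simplest whole-number ratio:

1:2


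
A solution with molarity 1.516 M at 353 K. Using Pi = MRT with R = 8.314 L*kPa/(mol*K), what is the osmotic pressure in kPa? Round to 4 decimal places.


Osmotic pressure (van't Hoff): Pi = M*R*T.
RT = 8.314 * 353 = 2934.842
Pi = 1.516 * 2934.842
Pi = 4449.220472 kPa, rounded to 4 dp:

4449.2205 kPa


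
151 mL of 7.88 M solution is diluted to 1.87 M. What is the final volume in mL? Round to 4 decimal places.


Dilution: M1*V1 = M2*V2, solve for V2.
V2 = M1*V1 / M2
V2 = 7.88 * 151 / 1.87
V2 = 1189.88 / 1.87
V2 = 636.29946524 mL, rounded to 4 dp:

636.2995 mL


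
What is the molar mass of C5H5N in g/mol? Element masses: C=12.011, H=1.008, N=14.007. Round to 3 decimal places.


M = sum(count * atomic_mass) over atoms.
M = 5*12.011 + 5*1.008 + 1*14.007
M = 60.055 + 5.04 + 14.007
M = 79.102 g/mol, rounded to 3 dp:

79.102 g/mol


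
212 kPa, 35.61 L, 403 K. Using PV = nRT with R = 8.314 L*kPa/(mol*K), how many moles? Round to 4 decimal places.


PV = nRT, solve for n = PV / (RT).
PV = 212 * 35.61 = 7549.32
RT = 8.314 * 403 = 3350.542
n = 7549.32 / 3350.542
n = 2.25316382 mol, rounded to 4 dp:

2.2532 mol


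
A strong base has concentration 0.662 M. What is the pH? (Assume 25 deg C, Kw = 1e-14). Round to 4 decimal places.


A strong base dissociates completely, so [OH-] equals the given concentration.
pOH = -log10([OH-]) = -log10(0.662) = 0.179142
pH = 14 - pOH = 14 - 0.179142
pH = 13.820858, rounded to 4 dp:

13.8209


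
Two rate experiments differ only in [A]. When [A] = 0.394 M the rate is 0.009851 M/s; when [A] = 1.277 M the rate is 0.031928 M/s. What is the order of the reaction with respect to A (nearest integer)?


Rate is proportional to [A]^n, so rate2/rate1 = ([A]2/[A]1)^n. Take logs to solve for n.
rate2/rate1 = 0.031928 / 0.009851 = 3.2411
[A]2/[A]1 = 1.277 / 0.394 = 3.2411
n = ln(3.2411) / ln(3.2411) = 1.0
Nearest integer order:

1


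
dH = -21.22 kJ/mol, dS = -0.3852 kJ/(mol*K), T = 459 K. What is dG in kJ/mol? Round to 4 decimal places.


Gibbs: dG = dH - T*dS (consistent units, dS already in kJ/(mol*K)).
T*dS = 459 * -0.3852 = -176.8068
dG = -21.22 - (-176.8068)
dG = 155.5868 kJ/mol, rounded to 4 dp:

155.5868 kJ/mol


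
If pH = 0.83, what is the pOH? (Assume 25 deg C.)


At 25 deg C, pH + pOH = 14.
pOH = 14 - pH = 14 - 0.83
pOH = 13.17:

13.17


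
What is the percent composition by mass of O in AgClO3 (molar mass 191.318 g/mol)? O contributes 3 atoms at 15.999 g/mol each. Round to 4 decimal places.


pct = 100 * (n_elem * M_elem) / M_total
mass_contribution = 3 * 15.999 = 47.997 g/mol
pct = 100 * 47.997 / 191.318
pct = 25.08755057 %, rounded to 4 dp:

25.0876 %


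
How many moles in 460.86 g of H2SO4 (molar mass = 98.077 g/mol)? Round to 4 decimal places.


n = mass / M
n = 460.86 / 98.077
n = 4.69896102 mol, rounded to 4 dp:

4.6990 mol


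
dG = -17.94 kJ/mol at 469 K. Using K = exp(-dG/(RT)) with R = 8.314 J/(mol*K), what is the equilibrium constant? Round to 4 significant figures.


dG is in kJ/mol; multiply by 1000 to match R in J/(mol*K).
RT = 8.314 * 469 = 3899.266 J/mol
exponent = -dG*1000 / (RT) = -(-17.94*1000) / 3899.266 = 4.60086591
K = exp(4.60086591)
K = 99.570497, rounded to 4 significant figures:

99.57


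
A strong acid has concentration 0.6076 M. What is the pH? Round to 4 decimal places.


A strong acid dissociates completely, so [H+] equals the given concentration.
pH = -log10([H+]) = -log10(0.6076)
pH = 0.21638223, rounded to 4 dp:

0.2164


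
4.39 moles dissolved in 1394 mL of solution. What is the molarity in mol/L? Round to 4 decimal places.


Convert volume to liters: V_L = V_mL / 1000.
V_L = 1394 / 1000 = 1.394 L
M = n / V_L = 4.39 / 1.394
M = 3.1492109 mol/L, rounded to 4 dp:

3.1492 mol/L


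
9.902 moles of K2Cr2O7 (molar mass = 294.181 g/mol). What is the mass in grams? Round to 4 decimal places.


mass = n * M
mass = 9.902 * 294.181
mass = 2912.980262 g, rounded to 4 dp:

2912.9803 g


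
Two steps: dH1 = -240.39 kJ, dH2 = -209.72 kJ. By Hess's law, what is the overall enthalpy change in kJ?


Hess's law: enthalpy is a state function, so add the step enthalpies.
dH_total = dH1 + dH2 = -240.39 + (-209.72)
dH_total = -450.11 kJ:

-450.11 kJ


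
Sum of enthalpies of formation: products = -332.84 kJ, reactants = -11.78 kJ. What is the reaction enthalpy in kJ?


dH_rxn = sum(dH_f products) - sum(dH_f reactants)
dH_rxn = -332.84 - (-11.78)
dH_rxn = -321.06 kJ:

-321.06 kJ


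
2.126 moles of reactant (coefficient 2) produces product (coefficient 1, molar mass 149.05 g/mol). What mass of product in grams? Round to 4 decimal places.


Use the coefficient ratio to convert reactant moles to product moles, then multiply by the product's molar mass.
moles_P = moles_R * (coeff_P / coeff_R) = 2.126 * (1/2) = 1.063
mass_P = moles_P * M_P = 1.063 * 149.05
mass_P = 158.44015 g, rounded to 4 dp:

158.4402 g


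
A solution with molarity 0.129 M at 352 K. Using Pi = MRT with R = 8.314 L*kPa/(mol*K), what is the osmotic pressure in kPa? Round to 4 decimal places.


Osmotic pressure (van't Hoff): Pi = M*R*T.
RT = 8.314 * 352 = 2926.528
Pi = 0.129 * 2926.528
Pi = 377.522112 kPa, rounded to 4 dp:

377.5221 kPa


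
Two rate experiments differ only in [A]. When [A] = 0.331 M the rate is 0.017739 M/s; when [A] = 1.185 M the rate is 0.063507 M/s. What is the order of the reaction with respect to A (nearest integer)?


Rate is proportional to [A]^n, so rate2/rate1 = ([A]2/[A]1)^n. Take logs to solve for n.
rate2/rate1 = 0.063507 / 0.017739 = 3.5801
[A]2/[A]1 = 1.185 / 0.331 = 3.5801
n = ln(3.5801) / ln(3.5801) = 1.0
Nearest integer order:

1


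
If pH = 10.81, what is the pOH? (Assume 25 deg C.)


At 25 deg C, pH + pOH = 14.
pOH = 14 - pH = 14 - 10.81
pOH = 3.19:

3.19


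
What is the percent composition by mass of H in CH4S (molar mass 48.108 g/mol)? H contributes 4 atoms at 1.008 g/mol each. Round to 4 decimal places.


pct = 100 * (n_elem * M_elem) / M_total
mass_contribution = 4 * 1.008 = 4.032 g/mol
pct = 100 * 4.032 / 48.108
pct = 8.38114243 %, rounded to 4 dp:

8.3811 %


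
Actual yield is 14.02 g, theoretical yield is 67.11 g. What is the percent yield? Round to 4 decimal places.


% yield = 100 * actual / theoretical
% yield = 100 * 14.02 / 67.11
% yield = 20.89107436 %, rounded to 4 dp:

20.8911 %


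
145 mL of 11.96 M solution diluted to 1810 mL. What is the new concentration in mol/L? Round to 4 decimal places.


Dilution: M1*V1 = M2*V2, solve for M2.
M2 = M1*V1 / V2
M2 = 11.96 * 145 / 1810
M2 = 1734.2 / 1810
M2 = 0.95812155 mol/L, rounded to 4 dp:

0.9581 mol/L


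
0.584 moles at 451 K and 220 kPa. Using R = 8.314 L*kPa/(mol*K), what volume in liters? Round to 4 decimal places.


PV = nRT, solve for V = nRT / P.
nRT = 0.584 * 8.314 * 451 = 2189.7746
V = 2189.7746 / 220
V = 9.95352091 L, rounded to 4 dp:

9.9535 L


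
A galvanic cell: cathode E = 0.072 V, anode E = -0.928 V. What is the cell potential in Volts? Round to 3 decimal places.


Standard cell potential: E_cell = E_cathode - E_anode.
E_cell = 0.072 - (-0.928)
E_cell = 1.0 V, rounded to 3 dp:

1.000 V


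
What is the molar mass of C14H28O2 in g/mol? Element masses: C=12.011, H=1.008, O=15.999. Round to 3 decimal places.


M = sum(count * atomic_mass) over atoms.
M = 14*12.011 + 28*1.008 + 2*15.999
M = 168.154 + 28.224 + 31.998
M = 228.376 g/mol, rounded to 3 dp:

228.376 g/mol


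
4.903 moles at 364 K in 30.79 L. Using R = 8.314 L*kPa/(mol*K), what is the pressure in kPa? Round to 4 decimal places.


PV = nRT, solve for P = nRT / V.
nRT = 4.903 * 8.314 * 364 = 14837.9293
P = 14837.9293 / 30.79
P = 481.90741475 kPa, rounded to 4 dp:

481.9074 kPa


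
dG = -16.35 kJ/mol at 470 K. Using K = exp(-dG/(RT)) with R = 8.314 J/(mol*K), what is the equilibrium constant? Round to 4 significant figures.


dG is in kJ/mol; multiply by 1000 to match R in J/(mol*K).
RT = 8.314 * 470 = 3907.58 J/mol
exponent = -dG*1000 / (RT) = -(-16.35*1000) / 3907.58 = 4.18417537
K = exp(4.18417537)
K = 65.63935, rounded to 4 significant figures:

65.64


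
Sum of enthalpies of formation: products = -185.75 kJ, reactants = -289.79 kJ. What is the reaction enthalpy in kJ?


dH_rxn = sum(dH_f products) - sum(dH_f reactants)
dH_rxn = -185.75 - (-289.79)
dH_rxn = 104.04 kJ:

104.04 kJ


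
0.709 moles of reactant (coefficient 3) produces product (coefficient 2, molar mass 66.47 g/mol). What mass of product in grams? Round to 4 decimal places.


Use the coefficient ratio to convert reactant moles to product moles, then multiply by the product's molar mass.
moles_P = moles_R * (coeff_P / coeff_R) = 0.709 * (2/3) = 0.472667
mass_P = moles_P * M_P = 0.472667 * 66.47
mass_P = 31.41817549 g, rounded to 4 dp:

31.4182 g


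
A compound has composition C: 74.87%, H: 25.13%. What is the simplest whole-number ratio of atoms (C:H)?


Assume 100 g of compound, divide each mass% by atomic mass to get moles, then normalize by the smallest to get a raw atom ratio.
Moles per 100 g: C: 74.87/12.011 = 6.2335, H: 25.13/1.008 = 24.9306
Raw ratio (divide by min = 6.2335): C: 1.0, H: 3.999
Multiply by 1 to clear fractions: C: 1.0 ~= 1, H: 3.999 ~= 4
Reduce by GCD to get the simplest whole-number ratio:

1:4
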